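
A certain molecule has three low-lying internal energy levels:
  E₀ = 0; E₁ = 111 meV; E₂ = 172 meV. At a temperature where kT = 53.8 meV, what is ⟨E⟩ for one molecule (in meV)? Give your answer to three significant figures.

18.1 meV

Eᵢ/kT = 0, 2.0632, 3.1970.
Z = Σ e^(−Eᵢ/kT) = e^(−0) + e^(−2.0632) + e^(−3.1970) = 1.0000 + 0.12705 + 0.040885 = 1.1679.
⟨E⟩ = Σ Eᵢ e^(−Eᵢ/kT) / Z = (0·1.0000 + 111·0.12705 + 172·0.040885) / 1.1679 = 18.1 meV.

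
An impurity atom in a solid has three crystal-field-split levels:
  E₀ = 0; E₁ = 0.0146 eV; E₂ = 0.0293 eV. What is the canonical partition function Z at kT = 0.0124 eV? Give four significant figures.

Z = 1.402

Eᵢ/kT = 0, 1.17742, 2.36290.
Z = Σ e^(−Eᵢ/kT) = e^(−0) + e^(−1.17742) + e^(−2.36290) = 1.00000 + 0.308073 + 0.0941468 = 1.40222.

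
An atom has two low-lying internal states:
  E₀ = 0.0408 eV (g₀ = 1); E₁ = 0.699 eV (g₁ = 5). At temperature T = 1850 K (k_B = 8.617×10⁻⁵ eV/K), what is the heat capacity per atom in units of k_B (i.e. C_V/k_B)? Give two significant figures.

k_BT = 8.617×10⁻⁵ × 1850 K = 0.1594 eV.
Eᵢ/kT = 0.2560, 4.385.
Z = Σ gᵢe^(−Eᵢ/kT) = 1·e^(−0.2560) + 5·e^(−4.385) = 0.7741 + 0.06231 = 0.8364.
⟨E⟩ = 0.08983 eV, ⟨E²⟩ = 0.03794 eV².
C_V/k_B = (⟨E²⟩ − ⟨E⟩²)/(kT)² = (0.03794 − 0.008069)/0.02541 = 1.2.

1.2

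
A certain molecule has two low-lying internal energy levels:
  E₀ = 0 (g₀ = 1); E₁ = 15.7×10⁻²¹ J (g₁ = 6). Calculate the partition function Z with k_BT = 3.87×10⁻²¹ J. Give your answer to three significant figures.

Eᵢ/kT = 0, 4.0568.
Z = Σ gᵢe^(−Eᵢ/kT) = 1·e^(−0) + 6·e^(−4.0568) = 1.0000 + 0.10383 = 1.1038.

Z = 1.10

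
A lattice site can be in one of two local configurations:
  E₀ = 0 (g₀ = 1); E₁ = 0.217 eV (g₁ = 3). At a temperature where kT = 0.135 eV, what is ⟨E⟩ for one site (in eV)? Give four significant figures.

Eᵢ/kT = 0, 1.60741.
Z = Σ gᵢe^(−Eᵢ/kT) = 1·e^(−0) + 3·e^(−1.60741) = 1.00000 + 0.601218 = 1.60122.
⟨E⟩ = Σ Eᵢ gᵢe^(−Eᵢ/kT) / Z = (0·1.00000 + 0.217·0.601218) / 1.60122 = 0.08148 eV.

0.08148 eV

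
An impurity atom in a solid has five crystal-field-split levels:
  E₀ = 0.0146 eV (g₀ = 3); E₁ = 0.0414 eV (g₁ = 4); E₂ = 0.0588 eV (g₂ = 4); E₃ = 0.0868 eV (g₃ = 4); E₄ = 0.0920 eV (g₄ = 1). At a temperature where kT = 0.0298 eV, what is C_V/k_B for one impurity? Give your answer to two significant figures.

Eᵢ/kT = 0.4899, 1.389, 1.973, 2.913, 3.087.
Z = Σ gᵢe^(−Eᵢ/kT) = 3·e^(−0.4899) + 4·e^(−1.389) + 4·e^(−1.973) + 4·e^(−2.913) + 1·e^(−3.087) = 1.838 + 0.9973 + 0.5562 + 0.2173 + 0.04564 = 3.654.
⟨E⟩ = 0.03390 eV, ⟨E²⟩ = 0.001655 eV².
C_V/k_B = (⟨E²⟩ − ⟨E⟩²)/(kT)² = (0.001655 − 0.001149)/0.0008880 = 0.57.

0.57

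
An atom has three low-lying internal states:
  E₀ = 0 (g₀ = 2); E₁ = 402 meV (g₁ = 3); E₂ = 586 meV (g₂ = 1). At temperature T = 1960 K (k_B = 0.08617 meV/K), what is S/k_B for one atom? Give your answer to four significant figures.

k_BT = 0.08617 × 1960 K = 168.893 meV.
Eᵢ/kT = 0, 2.38021, 3.46965.
Z = Σ gᵢe^(−Eᵢ/kT) = 2·e^(−0) + 3·e^(−2.38021) + 1·e^(−3.46965) = 2.00000 + 0.277593 + 0.0311279 = 2.30872.
⟨E⟩ = Σ EᵢPᵢ = 56.2361 meV.
S/k_B = ln Z + ⟨E⟩/kT = ln(2.30872) + 56.2361/168.893 = 0.836693 + 0.332969 = 1.170.

1.170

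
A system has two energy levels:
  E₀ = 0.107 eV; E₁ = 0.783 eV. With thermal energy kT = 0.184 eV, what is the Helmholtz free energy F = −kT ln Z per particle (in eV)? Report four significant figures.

Eᵢ/kT = 0.581522, 4.25543.
Z = Σ e^(−Eᵢ/kT) = e^(−0.581522) + e^(−4.25543) = 0.559047 + 0.0141870 = 0.573234.
F = −kT ln Z = −0.184 × ln(0.573234) = −0.184 × -0.556461 = 0.1024 eV.

0.1024 eV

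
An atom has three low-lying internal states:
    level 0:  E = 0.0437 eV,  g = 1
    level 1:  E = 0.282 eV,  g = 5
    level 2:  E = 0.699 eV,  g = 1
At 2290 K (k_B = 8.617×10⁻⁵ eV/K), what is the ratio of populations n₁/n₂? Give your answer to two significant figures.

k_BT = 8.617×10⁻⁵ × 2290 K = 0.1973 eV.
n₁/n₂ = (g₁/g₂) exp[−(E₁−E₂)/kT] = (5/1) × exp(−(-0.417 eV)/(0.1973 eV)) = (5/1) × exp(2.114) = 41.

41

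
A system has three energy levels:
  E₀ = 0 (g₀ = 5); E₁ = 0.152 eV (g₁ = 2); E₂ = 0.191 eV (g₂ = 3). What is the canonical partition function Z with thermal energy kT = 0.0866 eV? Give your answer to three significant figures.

Z = 5.68

Eᵢ/kT = 0, 1.7552, 2.2055.
Z = Σ gᵢe^(−Eᵢ/kT) = 5·e^(−0) + 2·e^(−1.7552) + 3·e^(−2.2055) = 5.0000 + 0.34575 + 0.33059 = 5.6763.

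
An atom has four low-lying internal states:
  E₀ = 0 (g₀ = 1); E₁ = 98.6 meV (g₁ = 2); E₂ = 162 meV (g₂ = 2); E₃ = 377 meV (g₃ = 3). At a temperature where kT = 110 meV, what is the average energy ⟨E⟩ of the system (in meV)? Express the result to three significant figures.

Eᵢ/kT = 0, 0.89636, 1.4727, 3.4273.
Z = Σ gᵢe^(−Eᵢ/kT) = 1·e^(−0) + 2·e^(−0.89636) + 2·e^(−1.4727) + 3·e^(−3.4273) = 1.0000 + 0.81610 + 0.45861 + 0.097424 = 2.3721.
⟨E⟩ = Σ Eᵢ gᵢe^(−Eᵢ/kT) / Z = (0·1.0000 + 98.6·0.81610 + 162·0.45861 + 377·0.097424) / 2.3721 = 80.7 meV.

80.7 meV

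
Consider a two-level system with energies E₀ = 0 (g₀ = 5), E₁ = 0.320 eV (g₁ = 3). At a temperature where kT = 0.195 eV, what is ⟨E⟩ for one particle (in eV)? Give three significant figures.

0.0333 eV

Eᵢ/kT = 0, 1.6410.
Z = Σ gᵢe^(−Eᵢ/kT) = 5·e^(−0) + 3·e^(−1.6410) = 5.0000 + 0.58136 = 5.5814.
⟨E⟩ = Σ Eᵢ gᵢe^(−Eᵢ/kT) / Z = (0·5.0000 + 0.320·0.58136) / 5.5814 = 0.0333 eV.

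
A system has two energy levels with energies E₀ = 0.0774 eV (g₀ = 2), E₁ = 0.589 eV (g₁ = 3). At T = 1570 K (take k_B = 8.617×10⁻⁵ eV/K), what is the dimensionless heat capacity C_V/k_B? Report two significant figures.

0.46

k_BT = 8.617×10⁻⁵ × 1570 K = 0.1353 eV.
Eᵢ/kT = 0.5721, 4.353.
Z = Σ gᵢe^(−Eᵢ/kT) = 2·e^(−0.5721) + 3·e^(−4.353) = 1.129 + 0.03860 = 1.168.
⟨E⟩ = 0.09428 eV, ⟨E²⟩ = 0.01726 eV².
C_V/k_B = (⟨E²⟩ − ⟨E⟩²)/(kT)² = (0.01726 − 0.008889)/0.01831 = 0.46.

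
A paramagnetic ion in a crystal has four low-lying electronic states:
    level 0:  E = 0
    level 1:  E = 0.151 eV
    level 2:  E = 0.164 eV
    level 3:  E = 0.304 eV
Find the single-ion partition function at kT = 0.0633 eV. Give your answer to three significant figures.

Z = 1.18

Eᵢ/kT = 0, 2.3855, 2.5908, 4.8025.
Z = Σ e^(−Eᵢ/kT) = e^(−0) + e^(−2.3855) + e^(−2.5908) + e^(−4.8025) = 1.0000 + 0.092043 + 0.074960 + 0.0082092 = 1.1752.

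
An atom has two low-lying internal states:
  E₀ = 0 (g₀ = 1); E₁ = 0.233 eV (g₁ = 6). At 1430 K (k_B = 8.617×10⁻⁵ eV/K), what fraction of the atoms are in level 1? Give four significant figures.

k_BT = 8.617×10⁻⁵ × 1430 K = 0.123223 eV.
Eᵢ/kT = 0, 1.89088.
Z = Σ gᵢe^(−Eᵢ/kT) = 1·e^(−0) + 6·e^(−1.89088) = 1.00000 + 0.905634 = 1.90563.
P₁ = g₁ e^(−E₁/kT) / Z = 0.905634/1.90563 = 0.4752.

0.4752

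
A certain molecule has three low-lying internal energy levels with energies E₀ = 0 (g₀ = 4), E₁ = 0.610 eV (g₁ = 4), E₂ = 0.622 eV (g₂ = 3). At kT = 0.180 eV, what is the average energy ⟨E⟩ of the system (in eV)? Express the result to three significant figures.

Eᵢ/kT = 0, 3.3889, 3.4556.
Z = Σ gᵢe^(−Eᵢ/kT) = 4·e^(−0) + 4·e^(−3.3889) + 3·e^(−3.4556) = 4.0000 + 0.13498 + 0.094705 = 4.2297.
⟨E⟩ = Σ Eᵢ gᵢe^(−Eᵢ/kT) / Z = (0·4.0000 + 0.610·0.13498 + 0.622·0.094705) / 4.2297 = 0.0334 eV.

0.0334 eV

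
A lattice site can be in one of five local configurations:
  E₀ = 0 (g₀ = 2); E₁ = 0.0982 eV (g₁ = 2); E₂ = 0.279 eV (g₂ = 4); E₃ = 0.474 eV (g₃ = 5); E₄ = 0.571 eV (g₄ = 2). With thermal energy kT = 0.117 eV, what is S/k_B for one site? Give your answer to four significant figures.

1.813

Eᵢ/kT = 0, 0.839316, 2.38462, 4.05128, 4.88034.
Z = Σ gᵢe^(−Eᵢ/kT) = 2·e^(−0) + 2·e^(−0.839316) + 4·e^(−2.38462) + 5·e^(−4.05128) + 2·e^(−4.88034) = 2.00000 + 0.864012 + 0.368496 + 0.0870004 + 0.0151889 = 3.33470.
⟨E⟩ = Σ EᵢPᵢ = 0.0712410 eV.
S/k_B = ln Z + ⟨E⟩/kT = ln(3.33470) + 0.0712410/0.117 = 1.20438 + 0.608897 = 1.813.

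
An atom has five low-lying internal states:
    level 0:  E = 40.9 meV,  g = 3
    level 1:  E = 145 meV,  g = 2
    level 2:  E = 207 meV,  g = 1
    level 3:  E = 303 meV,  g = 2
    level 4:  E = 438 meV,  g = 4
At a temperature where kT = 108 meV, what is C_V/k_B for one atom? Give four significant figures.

0.6596

Eᵢ/kT = 0.378704, 1.34259, 1.91667, 2.80556, 4.05556.
Z = Σ gᵢe^(−Eᵢ/kT) = 3·e^(−0.378704) + 2·e^(−1.34259) + 1·e^(−1.91667) + 2·e^(−2.80556) + 4·e^(−4.05556) = 2.05424 + 0.522337 + 0.147096 + 0.120946 + 0.0693031 = 2.91392.
⟨E⟩ = 88.2686 meV, ⟨E²⟩ = 15484.5 meV².
C_V/k_B = (⟨E²⟩ − ⟨E⟩²)/(kT)² = (15484.5 − 7791.35)/11664.0 = 0.6596.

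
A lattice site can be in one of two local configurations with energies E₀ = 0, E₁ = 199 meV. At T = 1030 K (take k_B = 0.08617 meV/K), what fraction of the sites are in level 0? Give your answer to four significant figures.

k_BT = 0.08617 × 1030 K = 88.7551 meV.
Eᵢ/kT = 0, 2.24212.
Z = Σ e^(−Eᵢ/kT) = e^(−0) + e^(−2.24212) = 1.00000 + 0.106233 = 1.10623.
P₀ = e^(−E₀/kT) / Z = 1.00000/1.10623 = 0.9040.

0.9040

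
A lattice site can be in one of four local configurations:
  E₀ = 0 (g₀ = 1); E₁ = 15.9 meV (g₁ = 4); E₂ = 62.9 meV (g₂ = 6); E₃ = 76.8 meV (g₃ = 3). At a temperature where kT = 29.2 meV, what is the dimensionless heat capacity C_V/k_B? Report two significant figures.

Eᵢ/kT = 0, 0.5445, 2.154, 2.630.
Z = Σ gᵢe^(−Eᵢ/kT) = 1·e^(−0) + 4·e^(−0.5445) + 6·e^(−2.154) + 3·e^(−2.630) = 1.000 + 2.321 + 0.6961 + 0.2162 = 4.233.
⟨E⟩ = 22.98 meV, ⟨E²⟩ = 1090 meV².
C_V/k_B = (⟨E²⟩ − ⟨E⟩²)/(kT)² = (1090 − 528.1)/852.6 = 0.66.

0.66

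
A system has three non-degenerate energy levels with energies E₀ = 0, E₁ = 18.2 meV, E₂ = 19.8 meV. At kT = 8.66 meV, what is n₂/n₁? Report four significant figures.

0.8313

n₂/n₁ = exp[−(E₂−E₁)/kT] = exp(−(1.6 meV)/(8.66 meV)) = exp(-0.184758) = 0.8313.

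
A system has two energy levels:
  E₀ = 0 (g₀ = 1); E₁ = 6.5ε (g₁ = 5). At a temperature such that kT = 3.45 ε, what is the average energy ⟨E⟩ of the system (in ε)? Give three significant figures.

2.81 ε

Eᵢ/kT = 0, 1.8841.
Z = Σ gᵢe^(−Eᵢ/kT) = 1·e^(−0) + 5·e^(−1.8841) = 1.0000 + 0.75983 = 1.7598.
⟨E⟩ = Σ Eᵢ gᵢe^(−Eᵢ/kT) / Z = (0·1.0000 + 6.5·0.75983) / 1.7598 = 2.81 ε.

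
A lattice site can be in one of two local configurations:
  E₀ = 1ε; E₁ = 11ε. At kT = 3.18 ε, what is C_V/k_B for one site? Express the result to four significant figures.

0.3916

Eᵢ/kT = 0.314465, 3.45912.
Z = Σ e^(−Eᵢ/kT) = e^(−0.314465) + e^(−3.45912) = 0.730179 + 0.0314574 = 0.761636.
⟨E⟩ = 1.41302 ε, ⟨E²⟩ = 5.95629 ε².
C_V/k_B = (⟨E²⟩ − ⟨E⟩²)/(kT)² = (5.95629 − 1.99663)/10.1124 = 0.3916.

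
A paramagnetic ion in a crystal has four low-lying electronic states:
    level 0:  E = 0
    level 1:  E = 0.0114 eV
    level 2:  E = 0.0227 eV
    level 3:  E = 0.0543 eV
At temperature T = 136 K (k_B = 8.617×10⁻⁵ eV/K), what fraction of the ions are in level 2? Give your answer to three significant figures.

0.0941

k_BT = 8.617×10⁻⁵ × 136 K = 0.011719 eV.
Eᵢ/kT = 0, 0.97278, 1.9370, 4.6335.
Z = Σ e^(−Eᵢ/kT) = e^(−0) + e^(−0.97278) + e^(−1.9370) + e^(−4.6335) = 1.0000 + 0.37803 + 0.14414 + 0.0097207 = 1.5319.
P₂ = e^(−E₂/kT) / Z = 0.14414/1.5319 = 0.0941.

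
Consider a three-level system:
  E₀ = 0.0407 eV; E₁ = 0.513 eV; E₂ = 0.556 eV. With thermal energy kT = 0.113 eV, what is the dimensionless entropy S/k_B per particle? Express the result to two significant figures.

0.13

Eᵢ/kT = 0.3602, 4.540, 4.920.
Z = Σ e^(−Eᵢ/kT) = e^(−0.3602) + e^(−4.540) + e^(−4.920) = 0.6975 + 0.01067 + 0.007299 = 0.7155.
⟨E⟩ = Σ EᵢPᵢ = 0.05300 eV.
S/k_B = ln Z + ⟨E⟩/kT = ln(0.7155) + 0.05300/0.113 = -0.3348 + 0.4690 = 0.13.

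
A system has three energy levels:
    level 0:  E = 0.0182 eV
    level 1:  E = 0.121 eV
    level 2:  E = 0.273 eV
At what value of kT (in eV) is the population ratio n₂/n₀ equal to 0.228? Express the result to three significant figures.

0.172 eV

n₂/n₀ = exp[−(E₂−E₀)/kT] = 0.228.
⇒ (E₂−E₀)/kT = ln(1/0.228) = ln(4.3860) = 1.4784.
kT = 0.2548 eV / 1.4784 = 0.172 eV.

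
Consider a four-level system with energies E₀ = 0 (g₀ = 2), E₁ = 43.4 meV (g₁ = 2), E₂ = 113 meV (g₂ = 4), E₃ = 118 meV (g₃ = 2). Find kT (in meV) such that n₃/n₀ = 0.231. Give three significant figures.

80.5 meV

n₃/n₀ = (g₃/g₀) exp[−(E₃−E₀)/kT] = 0.231.
⇒ (E₃−E₀)/kT = ln((2/2)/0.231) = ln(4.3290) = 1.4653.
kT = 118 meV / 1.4653 = 80.5 meV.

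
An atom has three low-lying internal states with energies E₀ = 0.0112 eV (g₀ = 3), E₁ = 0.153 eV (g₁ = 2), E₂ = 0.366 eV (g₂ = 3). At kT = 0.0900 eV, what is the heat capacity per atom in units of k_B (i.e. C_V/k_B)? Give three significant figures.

Eᵢ/kT = 0.12444, 1.7000, 4.0667.
Z = Σ gᵢe^(−Eᵢ/kT) = 3·e^(−0.12444) + 2·e^(−1.7000) + 3·e^(−4.0667) = 2.6490 + 0.36537 + 0.051402 = 3.0658.
⟨E⟩ = 0.034048 eV, ⟨E²⟩ = 0.0051441 eV².
C_V/k_B = (⟨E²⟩ − ⟨E⟩²)/(kT)² = (0.0051441 − 0.0011593)/0.0081000 = 0.492.

0.492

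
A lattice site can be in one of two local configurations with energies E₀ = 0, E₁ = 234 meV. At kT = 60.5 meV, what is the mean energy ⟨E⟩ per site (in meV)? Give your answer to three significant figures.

Eᵢ/kT = 0, 3.8678.
Z = Σ e^(−Eᵢ/kT) = e^(−0) + e^(−3.8678) = 1.0000 + 0.020904 = 1.0209.
⟨E⟩ = Σ Eᵢ e^(−Eᵢ/kT) / Z = (0·1.0000 + 234·0.020904) / 1.0209 = 4.79 meV.

4.79 meV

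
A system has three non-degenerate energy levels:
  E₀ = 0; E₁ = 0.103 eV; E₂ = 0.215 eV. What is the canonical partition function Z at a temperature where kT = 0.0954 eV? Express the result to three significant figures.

Eᵢ/kT = 0, 1.0797, 2.2537.
Z = Σ e^(−Eᵢ/kT) = e^(−0) + e^(−1.0797) + e^(−2.2537) = 1.0000 + 0.33970 + 0.10501 = 1.4447.

Z = 1.44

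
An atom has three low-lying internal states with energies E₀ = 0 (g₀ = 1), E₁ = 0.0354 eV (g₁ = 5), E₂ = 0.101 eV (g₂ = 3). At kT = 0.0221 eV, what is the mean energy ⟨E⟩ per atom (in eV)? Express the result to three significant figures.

0.0190 eV

Eᵢ/kT = 0, 1.6018, 4.5701.
Z = Σ gᵢe^(−Eᵢ/kT) = 1·e^(−0) + 5·e^(−1.6018) + 3·e^(−4.5701) = 1.0000 + 1.0077 + 0.031071 = 2.0388.
⟨E⟩ = Σ Eᵢ gᵢe^(−Eᵢ/kT) / Z = (0·1.0000 + 0.0354·1.0077 + 0.101·0.031071) / 2.0388 = 0.0190 eV.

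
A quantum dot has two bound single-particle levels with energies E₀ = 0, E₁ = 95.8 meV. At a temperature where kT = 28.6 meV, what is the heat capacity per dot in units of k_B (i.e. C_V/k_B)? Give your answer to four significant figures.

Eᵢ/kT = 0, 3.34965.
Z = Σ e^(−Eᵢ/kT) = e^(−0) + e^(−3.34965) = 1.00000 + 0.0350966 = 1.03510.
⟨E⟩ = 3.24824 meV, ⟨E²⟩ = 311.181 meV².
C_V/k_B = (⟨E²⟩ − ⟨E⟩²)/(kT)² = (311.181 − 10.5511)/817.960 = 0.3675.

0.3675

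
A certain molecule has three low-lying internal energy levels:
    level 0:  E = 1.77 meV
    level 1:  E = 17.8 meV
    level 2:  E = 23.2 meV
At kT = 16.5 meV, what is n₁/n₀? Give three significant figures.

0.379

n₁/n₀ = exp[−(E₁−E₀)/kT] = exp(−(16.03 meV)/(16.5 meV)) = exp(-0.97152) = 0.379.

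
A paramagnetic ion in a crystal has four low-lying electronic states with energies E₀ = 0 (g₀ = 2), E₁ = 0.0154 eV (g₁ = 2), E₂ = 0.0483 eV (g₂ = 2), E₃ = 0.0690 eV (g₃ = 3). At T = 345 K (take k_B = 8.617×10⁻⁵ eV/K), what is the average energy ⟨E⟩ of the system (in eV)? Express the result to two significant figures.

0.015 eV

k_BT = 8.617×10⁻⁵ × 345 K = 0.02973 eV.
Eᵢ/kT = 0, 0.5180, 1.625, 2.321.
Z = Σ gᵢe^(−Eᵢ/kT) = 2·e^(−0) + 2·e^(−0.5180) + 2·e^(−1.625) + 3·e^(−2.321) = 2.000 + 1.191 + 0.3938 + 0.2945 = 3.879.
⟨E⟩ = Σ Eᵢ gᵢe^(−Eᵢ/kT) / Z = (0·2.000 + 0.0154·1.191 + 0.0483·0.3938 + 0.0690·0.2945) / 3.879 = 0.015 eV.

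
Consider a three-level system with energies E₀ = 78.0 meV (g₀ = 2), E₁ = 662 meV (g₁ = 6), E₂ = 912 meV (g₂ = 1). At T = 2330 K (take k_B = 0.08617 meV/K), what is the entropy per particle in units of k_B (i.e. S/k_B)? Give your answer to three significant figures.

1.29

k_BT = 0.08617 × 2330 K = 200.78 meV.
Eᵢ/kT = 0.38848, 3.2971, 4.5423.
Z = Σ gᵢe^(−Eᵢ/kT) = 2·e^(−0.38848) + 6·e^(−3.2971) + 1·e^(−4.5423) = 1.3562 + 0.22194 + 0.010649 = 1.5888.
⟨E⟩ = Σ EᵢPᵢ = 165.17 meV.
S/k_B = ln Z + ⟨E⟩/kT = ln(1.5888) + 165.17/200.78 = 0.46298 + 0.82264 = 1.29.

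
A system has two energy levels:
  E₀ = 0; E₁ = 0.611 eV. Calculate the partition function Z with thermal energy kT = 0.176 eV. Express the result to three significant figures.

Z = 1.03

Eᵢ/kT = 0, 3.4716.
Z = Σ e^(−Eᵢ/kT) = e^(−0) + e^(−3.4716) = 1.0000 + 0.031067 = 1.0311.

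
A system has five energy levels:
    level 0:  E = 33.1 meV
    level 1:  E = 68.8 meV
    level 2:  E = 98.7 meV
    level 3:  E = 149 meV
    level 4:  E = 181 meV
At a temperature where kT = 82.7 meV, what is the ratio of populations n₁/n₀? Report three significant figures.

0.649

n₁/n₀ = exp[−(E₁−E₀)/kT] = exp(−(35.7 meV)/(82.7 meV)) = exp(-0.43168) = 0.649.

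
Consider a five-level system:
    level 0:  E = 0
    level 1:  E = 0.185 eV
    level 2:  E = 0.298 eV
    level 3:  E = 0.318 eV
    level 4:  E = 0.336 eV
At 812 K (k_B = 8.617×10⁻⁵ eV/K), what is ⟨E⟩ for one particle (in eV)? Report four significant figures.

k_BT = 8.617×10⁻⁵ × 812 K = 0.0699700 eV.
Eᵢ/kT = 0, 2.64399, 4.25897, 4.54480, 4.80206.
Z = Σ e^(−Eᵢ/kT) = e^(−0) + e^(−2.64399) + e^(−4.25897) + e^(−4.54480) + e^(−4.80206) = 1.00000 + 0.0710771 + 0.0141369 + 0.0106223 + 0.00821281 = 1.10405.
⟨E⟩ = Σ Eᵢ e^(−Eᵢ/kT) / Z = (0·1.00000 + 0.185·0.0710771 + 0.298·0.0141369 + 0.318·0.0106223 + 0.336·0.00821281) / 1.10405 = 0.02128 eV.

0.02128 eV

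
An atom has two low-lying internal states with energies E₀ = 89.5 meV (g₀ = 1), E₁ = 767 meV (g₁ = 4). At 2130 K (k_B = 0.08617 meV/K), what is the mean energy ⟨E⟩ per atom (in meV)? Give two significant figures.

150 meV

k_BT = 0.08617 × 2130 K = 183.5 meV.
Eᵢ/kT = 0.4877, 4.180.
Z = Σ gᵢe^(−Eᵢ/kT) = 1·e^(−0.4877) + 4·e^(−4.180) = 0.6140 + 0.06119 = 0.6752.
⟨E⟩ = Σ Eᵢ gᵢe^(−Eᵢ/kT) / Z = (89.5·0.6140 + 767·0.06119) / 0.6752 = 150 meV.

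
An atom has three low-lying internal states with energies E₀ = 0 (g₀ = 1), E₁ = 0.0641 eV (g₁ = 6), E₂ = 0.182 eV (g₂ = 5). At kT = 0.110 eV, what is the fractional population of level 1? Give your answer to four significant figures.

0.6314

Eᵢ/kT = 0, 0.582727, 1.65455.
Z = Σ gᵢe^(−Eᵢ/kT) = 1·e^(−0) + 6·e^(−0.582727) + 5·e^(−1.65455) = 1.00000 + 3.35024 + 0.955890 = 5.30613.
P₁ = g₁ e^(−E₁/kT) / Z = 3.35024/5.30613 = 0.6314.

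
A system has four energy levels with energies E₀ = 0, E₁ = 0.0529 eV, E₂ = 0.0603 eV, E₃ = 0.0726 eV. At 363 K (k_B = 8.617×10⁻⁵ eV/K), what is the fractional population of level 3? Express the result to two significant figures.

0.069

k_BT = 8.617×10⁻⁵ × 363 K = 0.03128 eV.
Eᵢ/kT = 0, 1.691, 1.928, 2.321.
Z = Σ e^(−Eᵢ/kT) = e^(−0) + e^(−1.691) + e^(−1.928) + e^(−2.321) = 1.000 + 0.1843 + 0.1454 + 0.09818 = 1.428.
P₃ = e^(−E₃/kT) / Z = 0.09818/1.428 = 0.069.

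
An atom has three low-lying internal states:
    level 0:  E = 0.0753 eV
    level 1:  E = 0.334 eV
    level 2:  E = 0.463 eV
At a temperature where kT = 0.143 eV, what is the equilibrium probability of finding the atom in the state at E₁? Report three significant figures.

Eᵢ/kT = 0.52657, 2.3357, 3.2378.
Z = Σ e^(−Eᵢ/kT) = e^(−0.52657) + e^(−2.3357) + e^(−3.2378) = 0.59063 + 0.096743 + 0.039250 = 0.72662.
P₁ = e^(−E₁/kT) / Z = 0.096743/0.72662 = 0.133.

0.133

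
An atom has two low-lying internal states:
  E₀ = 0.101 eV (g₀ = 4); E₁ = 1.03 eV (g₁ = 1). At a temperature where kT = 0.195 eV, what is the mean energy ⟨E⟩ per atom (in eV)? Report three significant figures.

Eᵢ/kT = 0.51795, 5.2821.
Z = Σ gᵢe^(−Eᵢ/kT) = 4·e^(−0.51795) + 1·e^(−5.2821) = 2.3830 + 0.0050817 = 2.3881.
⟨E⟩ = Σ Eᵢ gᵢe^(−Eᵢ/kT) / Z = (0.101·2.3830 + 1.03·0.0050817) / 2.3881 = 0.103 eV.

0.103 eV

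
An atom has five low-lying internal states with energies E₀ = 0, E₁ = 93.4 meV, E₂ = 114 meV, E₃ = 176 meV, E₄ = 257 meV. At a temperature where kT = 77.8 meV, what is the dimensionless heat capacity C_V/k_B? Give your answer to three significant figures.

Eᵢ/kT = 0, 1.2005, 1.4653, 2.2622, 3.3033.
Z = Σ e^(−Eᵢ/kT) = e^(−0) + e^(−1.2005) + e^(−1.4653) + e^(−2.2622) + e^(−3.3033) = 1.0000 + 0.30104 + 0.23101 + 0.10412 + 0.036762 = 1.6729.
⟨E⟩ = 49.151 meV, ⟨E²⟩ = 6743.8 meV².
C_V/k_B = (⟨E²⟩ − ⟨E⟩²)/(kT)² = (6743.8 − 2415.8)/6052.8 = 0.715.

0.715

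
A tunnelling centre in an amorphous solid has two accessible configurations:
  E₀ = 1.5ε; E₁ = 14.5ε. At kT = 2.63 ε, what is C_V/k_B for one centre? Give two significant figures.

Eᵢ/kT = 0.5703, 5.513.
Z = Σ e^(−Eᵢ/kT) = e^(−0.5703) + e^(−5.513) = 0.5654 + 0.004034 = 0.5694.
⟨E⟩ = 1.592 ε, ⟨E²⟩ = 3.724 ε².
C_V/k_B = (⟨E²⟩ − ⟨E⟩²)/(kT)² = (3.724 − 2.534)/6.917 = 0.17.

0.17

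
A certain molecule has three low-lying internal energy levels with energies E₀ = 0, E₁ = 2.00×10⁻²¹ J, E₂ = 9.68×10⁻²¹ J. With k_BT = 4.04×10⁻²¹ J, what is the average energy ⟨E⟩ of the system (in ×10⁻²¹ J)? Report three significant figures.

Eᵢ/kT = 0, 0.49505, 2.3960.
Z = Σ e^(−Eᵢ/kT) = e^(−0) + e^(−0.49505) + e^(−2.3960) = 1.0000 + 0.60954 + 0.091082 = 1.7006.
⟨E⟩ = Σ Eᵢ e^(−Eᵢ/kT) / Z = (0·1.0000 + 2.00·0.60954 + 9.68·0.091082) / 1.7006 = 1.24 ×10⁻²¹ J.

1.24 ×10⁻²¹ J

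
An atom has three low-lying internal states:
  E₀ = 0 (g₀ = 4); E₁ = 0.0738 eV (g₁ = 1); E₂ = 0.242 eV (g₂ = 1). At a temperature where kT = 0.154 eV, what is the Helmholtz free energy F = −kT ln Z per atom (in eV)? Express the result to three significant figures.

Eᵢ/kT = 0, 0.47922, 1.5714.
Z = Σ gᵢe^(−Eᵢ/kT) = 4·e^(−0) + 1·e^(−0.47922) + 1·e^(−1.5714) = 4.0000 + 0.61927 + 0.20775 = 4.8270.
F = −kT ln Z = −0.154 × ln(4.8270) = −0.154 × 1.5742 = -0.242 eV.

-0.242 eV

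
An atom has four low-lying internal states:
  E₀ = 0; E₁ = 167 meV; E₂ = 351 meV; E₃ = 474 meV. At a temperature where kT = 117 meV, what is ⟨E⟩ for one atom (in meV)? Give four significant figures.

Eᵢ/kT = 0, 1.42735, 3.00000, 4.05128.
Z = Σ e^(−Eᵢ/kT) = e^(−0) + e^(−1.42735) + e^(−3.00000) + e^(−4.05128) = 1.00000 + 0.239944 + 0.0497871 + 0.0174001 = 1.30713.
⟨E⟩ = Σ Eᵢ e^(−Eᵢ/kT) / Z = (0·1.00000 + 167·0.239944 + 351·0.0497871 + 474·0.0174001) / 1.30713 = 50.33 meV.

50.33 meV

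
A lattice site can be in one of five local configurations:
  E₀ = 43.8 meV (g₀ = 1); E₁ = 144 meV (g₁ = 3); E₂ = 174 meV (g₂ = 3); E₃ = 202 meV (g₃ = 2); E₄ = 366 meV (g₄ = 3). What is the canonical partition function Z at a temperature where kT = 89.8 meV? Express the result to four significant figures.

Z = 1.912

Eᵢ/kT = 0.487751, 1.60356, 1.93764, 2.24944, 4.07572.
Z = Σ gᵢe^(−Eᵢ/kT) = 1·e^(−0.487751) + 3·e^(−1.60356) + 3·e^(−1.93764) + 2·e^(−2.24944) + 3·e^(−4.07572) = 0.614006 + 0.603537 + 0.432130 + 0.210917 + 0.0509400 = 1.91153.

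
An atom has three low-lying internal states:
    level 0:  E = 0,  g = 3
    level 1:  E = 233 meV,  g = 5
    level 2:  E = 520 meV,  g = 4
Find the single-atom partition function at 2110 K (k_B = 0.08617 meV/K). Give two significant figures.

k_BT = 0.08617 × 2110 K = 181.8 meV.
Eᵢ/kT = 0, 1.282, 2.860.
Z = Σ gᵢe^(−Eᵢ/kT) = 3·e^(−0) + 5·e^(−1.282) + 4·e^(−2.860) = 3.000 + 1.387 + 0.2291 = 4.616.

Z = 4.6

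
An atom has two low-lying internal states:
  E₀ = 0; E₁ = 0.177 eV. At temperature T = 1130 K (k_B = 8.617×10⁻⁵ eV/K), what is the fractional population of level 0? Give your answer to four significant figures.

k_BT = 8.617×10⁻⁵ × 1130 K = 0.0973721 eV.
Eᵢ/kT = 0, 1.81777.
Z = Σ e^(−Eᵢ/kT) = e^(−0) + e^(−1.81777) = 1.00000 + 0.162387 = 1.16239.
P₀ = e^(−E₀/kT) / Z = 1.00000/1.16239 = 0.8603.

0.8603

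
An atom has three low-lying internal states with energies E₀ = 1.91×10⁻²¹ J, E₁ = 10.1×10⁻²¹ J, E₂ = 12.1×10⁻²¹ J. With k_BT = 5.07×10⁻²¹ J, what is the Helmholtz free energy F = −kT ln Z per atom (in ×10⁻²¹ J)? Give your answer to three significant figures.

Eᵢ/kT = 0.37673, 1.9921, 2.3866.
Z = Σ e^(−Eᵢ/kT) = e^(−0.37673) + e^(−1.9921) + e^(−2.3866) = 0.68610 + 0.13641 + 0.091942 = 0.91445.
F = −kT ln Z = −5.07 × ln(0.91445) = −5.07 × -0.089432 = 0.453 ×10⁻²¹ J.

0.453 ×10⁻²¹ J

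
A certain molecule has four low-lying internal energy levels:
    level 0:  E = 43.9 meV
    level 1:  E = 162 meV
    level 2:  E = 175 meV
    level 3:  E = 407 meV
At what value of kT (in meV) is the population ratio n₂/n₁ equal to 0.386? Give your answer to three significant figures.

n₂/n₁ = exp[−(E₂−E₁)/kT] = 0.386.
⇒ (E₂−E₁)/kT = ln(1/0.386) = ln(2.5907) = 0.95193.
kT = 13 meV / 0.95193 = 13.7 meV.

13.7 meV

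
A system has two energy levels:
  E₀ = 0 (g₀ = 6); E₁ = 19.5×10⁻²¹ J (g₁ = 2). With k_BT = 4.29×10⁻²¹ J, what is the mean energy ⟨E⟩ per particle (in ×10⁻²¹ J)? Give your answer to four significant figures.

0.06876 ×10⁻²¹ J

Eᵢ/kT = 0, 4.54545.
Z = Σ gᵢe^(−Eᵢ/kT) = 6·e^(−0) + 2·e^(−4.54545) = 6.00000 + 0.0212308 = 6.02123.
⟨E⟩ = Σ Eᵢ gᵢe^(−Eᵢ/kT) / Z = (0·6.00000 + 19.5·0.0212308) / 6.02123 = 0.06876 ×10⁻²¹ J.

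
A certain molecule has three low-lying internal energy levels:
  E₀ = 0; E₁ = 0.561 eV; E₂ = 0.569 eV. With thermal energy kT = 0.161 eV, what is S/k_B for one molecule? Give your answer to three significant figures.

0.256

Eᵢ/kT = 0, 3.4845, 3.5342.
Z = Σ e^(−Eᵢ/kT) = e^(−0) + e^(−3.4845) + e^(−3.5342) = 1.0000 + 0.030669 + 0.029182 = 1.0599.
⟨E⟩ = Σ EᵢPᵢ = 0.031899 eV.
S/k_B = ln Z + ⟨E⟩/kT = ln(1.0599) + 0.031899/0.161 = 0.058175 + 0.19813 = 0.256.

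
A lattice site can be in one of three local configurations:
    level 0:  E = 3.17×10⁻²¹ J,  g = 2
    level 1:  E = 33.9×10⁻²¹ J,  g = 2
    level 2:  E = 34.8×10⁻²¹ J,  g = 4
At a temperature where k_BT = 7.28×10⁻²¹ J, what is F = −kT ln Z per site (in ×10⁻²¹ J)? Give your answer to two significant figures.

Eᵢ/kT = 0.4354, 4.657, 4.780.
Z = Σ gᵢe^(−Eᵢ/kT) = 2·e^(−0.4354) + 2·e^(−4.657) + 4·e^(−4.780) = 1.294 + 0.01899 + 0.03358 = 1.347.
F = −kT ln Z = −7.28 × ln(1.347) = −7.28 × 0.2979 = -2.2 ×10⁻²¹ J.

-2.2 ×10⁻²¹ J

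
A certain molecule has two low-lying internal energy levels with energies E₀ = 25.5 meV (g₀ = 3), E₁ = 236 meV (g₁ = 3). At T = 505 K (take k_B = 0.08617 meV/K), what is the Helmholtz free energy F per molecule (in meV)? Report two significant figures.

k_BT = 0.08617 × 505 K = 43.52 meV.
Eᵢ/kT = 0.5859, 5.423.
Z = Σ gᵢe^(−Eᵢ/kT) = 3·e^(−0.5859) + 3·e^(−5.423) = 1.670 + 0.01324 = 1.683.
F = −kT ln Z = −43.52 × ln(1.683) = −43.52 × 0.5206 = -23 meV.

-23 meV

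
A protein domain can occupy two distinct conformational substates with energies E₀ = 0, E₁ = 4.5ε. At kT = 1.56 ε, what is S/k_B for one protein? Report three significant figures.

0.207

Eᵢ/kT = 0, 2.8846.
Z = Σ e^(−Eᵢ/kT) = e^(−0) + e^(−2.8846) = 1.0000 + 0.055877 = 1.0559.
⟨E⟩ = Σ EᵢPᵢ = 0.23813 ε.
S/k_B = ln Z + ⟨E⟩/kT = ln(1.0559) + 0.23813/1.56 = 0.054393 + 0.15265 = 0.207.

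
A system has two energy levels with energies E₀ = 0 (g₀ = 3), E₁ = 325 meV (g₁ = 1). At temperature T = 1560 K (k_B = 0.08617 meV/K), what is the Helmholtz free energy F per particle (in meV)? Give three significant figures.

k_BT = 0.08617 × 1560 K = 134.43 meV.
Eᵢ/kT = 0, 2.4176.
Z = Σ gᵢe^(−Eᵢ/kT) = 3·e^(−0) + 1·e^(−2.4176) = 3.0000 + 0.089135 = 3.0891.
F = −kT ln Z = −134.43 × ln(3.0891) = −134.43 × 1.1279 = -152 meV.

-152 meV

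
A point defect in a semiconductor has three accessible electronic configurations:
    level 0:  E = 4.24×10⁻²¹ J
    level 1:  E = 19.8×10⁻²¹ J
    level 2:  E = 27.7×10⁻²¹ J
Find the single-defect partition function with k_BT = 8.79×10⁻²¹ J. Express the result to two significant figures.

Z = 0.77

Eᵢ/kT = 0.4824, 2.253, 3.151.
Z = Σ e^(−Eᵢ/kT) = e^(−0.4824) + e^(−2.253) + e^(−3.151) = 0.6173 + 0.1051 + 0.04281 = 0.7652.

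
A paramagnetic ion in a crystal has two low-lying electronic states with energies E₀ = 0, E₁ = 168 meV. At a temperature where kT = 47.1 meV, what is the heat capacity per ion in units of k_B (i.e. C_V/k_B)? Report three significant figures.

Eᵢ/kT = 0, 3.5669.
Z = Σ e^(−Eᵢ/kT) = e^(−0) + e^(−3.5669) = 1.0000 + 0.028243 = 1.0282.
⟨E⟩ = 4.6147 meV, ⟨E²⟩ = 775.27 meV².
C_V/k_B = (⟨E²⟩ − ⟨E⟩²)/(kT)² = (775.27 − 21.295)/2218.4 = 0.340.

0.340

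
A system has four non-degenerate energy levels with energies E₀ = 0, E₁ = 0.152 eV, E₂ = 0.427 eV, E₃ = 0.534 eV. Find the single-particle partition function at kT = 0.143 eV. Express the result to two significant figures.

Z = 1.4

Eᵢ/kT = 0, 1.063, 2.986, 3.734.
Z = Σ e^(−Eᵢ/kT) = e^(−0) + e^(−1.063) + e^(−2.986) + e^(−3.734) = 1.000 + 0.3454 + 0.05049 + 0.02390 = 1.420.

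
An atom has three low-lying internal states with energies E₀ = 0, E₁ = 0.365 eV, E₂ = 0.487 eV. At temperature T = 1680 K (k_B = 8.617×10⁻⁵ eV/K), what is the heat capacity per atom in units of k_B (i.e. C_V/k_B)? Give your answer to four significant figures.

0.7274

k_BT = 8.617×10⁻⁵ × 1680 K = 0.144766 eV.
Eᵢ/kT = 0, 2.52131, 3.36405.
Z = Σ e^(−Eᵢ/kT) = e^(−0) + e^(−2.52131) + e^(−3.36405) = 1.00000 + 0.0803543 + 0.0345949 = 1.11495.
⟨E⟩ = 0.0414162 eV, ⟨E²⟩ = 0.0169604 eV².
C_V/k_B = (⟨E²⟩ − ⟨E⟩²)/(kT)² = (0.0169604 − 0.00171530)/0.0209572 = 0.7274.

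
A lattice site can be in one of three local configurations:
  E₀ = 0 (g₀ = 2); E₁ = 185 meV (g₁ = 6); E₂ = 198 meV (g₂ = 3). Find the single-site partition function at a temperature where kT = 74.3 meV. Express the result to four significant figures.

Z = 2.706

Eᵢ/kT = 0, 2.48991, 2.66487.
Z = Σ gᵢe^(−Eᵢ/kT) = 2·e^(−0) + 6·e^(−2.48991) + 3·e^(−2.66487) = 2.00000 + 0.497505 + 0.208825 = 2.70633.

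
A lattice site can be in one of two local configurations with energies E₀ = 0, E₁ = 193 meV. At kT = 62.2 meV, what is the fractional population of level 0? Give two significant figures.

Eᵢ/kT = 0, 3.103.
Z = Σ e^(−Eᵢ/kT) = e^(−0) + e^(−3.103) = 1.000 + 0.04491 = 1.045.
P₀ = e^(−E₀/kT) / Z = 1.000/1.045 = 0.96.

0.96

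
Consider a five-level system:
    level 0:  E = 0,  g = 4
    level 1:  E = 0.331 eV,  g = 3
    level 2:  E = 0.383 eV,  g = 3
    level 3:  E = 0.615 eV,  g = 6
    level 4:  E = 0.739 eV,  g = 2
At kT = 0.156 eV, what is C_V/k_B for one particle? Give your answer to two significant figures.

0.96

Eᵢ/kT = 0, 2.122, 2.455, 3.942, 4.737.
Z = Σ gᵢe^(−Eᵢ/kT) = 4·e^(−0) + 3·e^(−2.122) + 3·e^(−2.455) + 6·e^(−3.942) + 2·e^(−4.737) = 4.000 + 0.3594 + 0.2576 + 0.1165 + 0.01753 = 4.751.
⟨E⟩ = 0.06361 eV, ⟨E²⟩ = 0.02753 eV².
C_V/k_B = (⟨E²⟩ − ⟨E⟩²)/(kT)² = (0.02753 − 0.004046)/0.02434 = 0.96.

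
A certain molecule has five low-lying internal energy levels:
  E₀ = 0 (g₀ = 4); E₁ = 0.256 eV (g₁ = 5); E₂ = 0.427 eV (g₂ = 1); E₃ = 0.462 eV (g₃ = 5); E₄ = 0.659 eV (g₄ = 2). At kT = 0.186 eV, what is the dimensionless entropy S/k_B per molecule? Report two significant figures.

Eᵢ/kT = 0, 1.376, 2.296, 2.484, 3.543.
Z = Σ gᵢe^(−Eᵢ/kT) = 4·e^(−0) + 5·e^(−1.376) + 1·e^(−2.296) + 5·e^(−2.484) + 2·e^(−3.543) = 4.000 + 1.263 + 0.1007 + 0.4170 + 0.05785 = 5.839.
⟨E⟩ = Σ EᵢPᵢ = 0.1023 eV.
S/k_B = ln Z + ⟨E⟩/kT = ln(5.839) + 0.1023/0.186 = 1.765 + 0.5500 = 2.3.

2.3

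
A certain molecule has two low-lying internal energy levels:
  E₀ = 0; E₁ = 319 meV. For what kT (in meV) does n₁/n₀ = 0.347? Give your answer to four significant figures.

n₁/n₀ = exp[−(E₁−E₀)/kT] = 0.347.
⇒ (E₁−E₀)/kT = ln(1/0.347) = ln(2.88184) = 1.05843.
kT = 319 meV / 1.05843 = 301.4 meV.

301.4 meV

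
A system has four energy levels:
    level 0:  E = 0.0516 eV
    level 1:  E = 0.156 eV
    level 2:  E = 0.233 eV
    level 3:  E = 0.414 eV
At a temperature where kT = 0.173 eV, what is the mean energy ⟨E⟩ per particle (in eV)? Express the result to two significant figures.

0.13 eV

Eᵢ/kT = 0.2983, 0.9017, 1.347, 2.393.
Z = Σ e^(−Eᵢ/kT) = e^(−0.2983) + e^(−0.9017) + e^(−1.347) + e^(−2.393) = 0.7421 + 0.4059 + 0.2600 + 0.09136 = 1.499.
⟨E⟩ = Σ Eᵢ e^(−Eᵢ/kT) / Z = (0.0516·0.7421 + 0.156·0.4059 + 0.233·0.2600 + 0.414·0.09136) / 1.499 = 0.13 eV.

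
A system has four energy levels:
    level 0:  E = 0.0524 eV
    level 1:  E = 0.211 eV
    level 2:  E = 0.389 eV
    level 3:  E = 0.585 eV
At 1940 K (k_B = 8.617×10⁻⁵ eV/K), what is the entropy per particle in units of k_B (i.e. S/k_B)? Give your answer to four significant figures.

k_BT = 8.617×10⁻⁵ × 1940 K = 0.167170 eV.
Eᵢ/kT = 0.313453, 1.26219, 2.32697, 3.49943.
Z = Σ e^(−Eᵢ/kT) = e^(−0.313453) + e^(−1.26219) + e^(−2.32697) + e^(−3.49943) = 0.730919 + 0.283034 + 0.0975910 + 0.0302146 = 1.14176.
⟨E⟩ = Σ EᵢPᵢ = 0.134581 eV.
S/k_B = ln Z + ⟨E⟩/kT = ln(1.14176) + 0.134581/0.167170 = 0.132571 + 0.805055 = 0.9376.

0.9376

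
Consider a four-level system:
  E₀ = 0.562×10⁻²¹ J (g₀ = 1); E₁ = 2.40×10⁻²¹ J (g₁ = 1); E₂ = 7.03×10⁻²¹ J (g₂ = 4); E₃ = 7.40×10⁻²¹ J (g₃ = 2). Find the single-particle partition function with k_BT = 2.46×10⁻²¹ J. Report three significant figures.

Eᵢ/kT = 0.22846, 0.97561, 2.8577, 3.0081.
Z = Σ gᵢe^(−Eᵢ/kT) = 1·e^(−0.22846) + 1·e^(−0.97561) + 4·e^(−2.8577) + 2·e^(−3.0081) = 0.79576 + 0.37696 + 0.22960 + 0.098771 = 1.5011.

Z = 1.50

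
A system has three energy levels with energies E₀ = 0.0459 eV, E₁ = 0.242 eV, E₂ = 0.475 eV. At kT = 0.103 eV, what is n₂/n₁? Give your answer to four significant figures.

0.1041

n₂/n₁ = exp[−(E₂−E₁)/kT] = exp(−(0.233 eV)/(0.103 eV)) = exp(-2.26214) = 0.1041.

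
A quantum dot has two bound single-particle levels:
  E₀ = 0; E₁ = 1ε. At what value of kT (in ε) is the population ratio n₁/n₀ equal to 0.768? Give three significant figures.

n₁/n₀ = exp[−(E₁−E₀)/kT] = 0.768.
⇒ (E₁−E₀)/kT = ln(1/0.768) = ln(1.3021) = 0.26398.
kT = 1ε / 0.26398 = 3.79 ε.

3.79 ε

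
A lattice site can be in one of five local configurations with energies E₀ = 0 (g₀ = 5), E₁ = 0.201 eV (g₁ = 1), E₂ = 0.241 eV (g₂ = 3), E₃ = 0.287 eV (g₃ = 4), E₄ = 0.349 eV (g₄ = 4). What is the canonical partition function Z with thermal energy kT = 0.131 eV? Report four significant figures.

Eᵢ/kT = 0, 1.53435, 1.83969, 2.19084, 2.66412.
Z = Σ gᵢe^(−Eᵢ/kT) = 5·e^(−0) + 1·e^(−1.53435) + 3·e^(−1.83969) + 4·e^(−2.19084) + 4·e^(−2.66412) = 5.00000 + 0.215596 + 0.476600 + 0.447291 + 0.278643 = 6.41813.

Z = 6.418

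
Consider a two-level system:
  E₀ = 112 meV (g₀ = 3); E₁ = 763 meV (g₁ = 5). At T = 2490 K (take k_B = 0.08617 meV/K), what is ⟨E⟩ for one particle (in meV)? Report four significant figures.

k_BT = 0.08617 × 2490 K = 214.563 meV.
Eᵢ/kT = 0.521991, 3.55607.
Z = Σ gᵢe^(−Eᵢ/kT) = 3·e^(−0.521991) + 5·e^(−3.55607) = 1.78001 + 0.142754 = 1.92276.
⟨E⟩ = Σ Eᵢ gᵢe^(−Eᵢ/kT) / Z = (112·1.78001 + 763·0.142754) / 1.92276 = 160.3 meV.

160.3 meV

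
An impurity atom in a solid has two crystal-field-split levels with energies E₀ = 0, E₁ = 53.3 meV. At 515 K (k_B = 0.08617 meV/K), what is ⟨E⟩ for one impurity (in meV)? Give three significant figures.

k_BT = 0.08617 × 515 K = 44.378 meV.
Eᵢ/kT = 0, 1.2010.
Z = Σ e^(−Eᵢ/kT) = e^(−0) + e^(−1.2010) = 1.0000 + 0.30089 = 1.3009.
⟨E⟩ = Σ Eᵢ e^(−Eᵢ/kT) / Z = (0·1.0000 + 53.3·0.30089) / 1.3009 = 12.3 meV.

12.3 meV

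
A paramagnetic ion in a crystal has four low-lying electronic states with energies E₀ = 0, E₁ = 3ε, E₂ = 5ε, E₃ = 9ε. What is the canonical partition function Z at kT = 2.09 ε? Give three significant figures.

Z = 1.34

Eᵢ/kT = 0, 1.4354, 2.3923, 4.3062.
Z = Σ e^(−Eᵢ/kT) = e^(−0) + e^(−1.4354) + e^(−2.3923) + e^(−4.3062) = 1.0000 + 0.23802 + 0.091419 + 0.013485 = 1.3429.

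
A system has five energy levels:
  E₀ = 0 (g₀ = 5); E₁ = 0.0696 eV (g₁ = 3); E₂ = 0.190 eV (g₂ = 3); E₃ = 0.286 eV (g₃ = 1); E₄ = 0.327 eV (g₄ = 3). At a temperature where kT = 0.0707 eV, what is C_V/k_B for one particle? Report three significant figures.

0.460

Eᵢ/kT = 0, 0.98444, 2.6874, 4.0453, 4.6252.
Z = Σ gᵢe^(−Eᵢ/kT) = 5·e^(−0) + 3·e^(−0.98444) + 3·e^(−2.6874) + 1·e^(−4.0453) + 3·e^(−4.6252) = 5.0000 + 1.1209 + 0.20417 + 0.017504 + 0.029405 = 6.3720.
⟨E⟩ = 0.020626 eV, ⟨E²⟩ = 0.0027270 eV².
C_V/k_B = (⟨E²⟩ − ⟨E⟩²)/(kT)² = (0.0027270 − 0.00042543)/0.0049985 = 0.460.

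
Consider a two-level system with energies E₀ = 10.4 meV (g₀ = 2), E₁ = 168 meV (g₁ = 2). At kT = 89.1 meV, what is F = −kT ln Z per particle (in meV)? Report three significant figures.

Eᵢ/kT = 0.11672, 1.8855.
Z = Σ gᵢe^(−Eᵢ/kT) = 2·e^(−0.11672) + 2·e^(−1.8855) = 1.7797 + 0.30351 = 2.0832.
F = −kT ln Z = −89.1 × ln(2.0832) = −89.1 × 0.73391 = -65.4 meV.

-65.4 meV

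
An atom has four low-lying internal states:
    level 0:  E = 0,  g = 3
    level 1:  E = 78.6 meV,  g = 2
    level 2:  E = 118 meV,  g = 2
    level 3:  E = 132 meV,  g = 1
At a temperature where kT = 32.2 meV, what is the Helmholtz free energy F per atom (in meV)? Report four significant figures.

Eᵢ/kT = 0, 2.44099, 3.66460, 4.09938.
Z = Σ gᵢe^(−Eᵢ/kT) = 3·e^(−0) + 2·e^(−2.44099) + 2·e^(−3.66460) + 1·e^(−4.09938) = 3.00000 + 0.174149 + 0.0512288 + 0.0165830 = 3.24196.
F = −kT ln Z = −32.2 × ln(3.24196) = −32.2 × 1.17618 = -37.87 meV.

-37.87 meV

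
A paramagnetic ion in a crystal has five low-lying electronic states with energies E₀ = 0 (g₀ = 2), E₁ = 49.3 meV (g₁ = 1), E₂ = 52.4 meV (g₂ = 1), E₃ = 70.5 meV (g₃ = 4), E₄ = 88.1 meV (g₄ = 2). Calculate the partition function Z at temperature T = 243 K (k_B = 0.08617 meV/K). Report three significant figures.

Z = 2.34

k_BT = 0.08617 × 243 K = 20.939 meV.
Eᵢ/kT = 0, 2.3545, 2.5025, 3.3669, 4.2075.
Z = Σ gᵢe^(−Eᵢ/kT) = 2·e^(−0) + 1·e^(−2.3545) + 1·e^(−2.5025) + 4·e^(−3.3669) + 2·e^(−4.2075) = 2.0000 + 0.094941 + 0.081880 + 0.13799 + 0.029767 = 2.3446.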